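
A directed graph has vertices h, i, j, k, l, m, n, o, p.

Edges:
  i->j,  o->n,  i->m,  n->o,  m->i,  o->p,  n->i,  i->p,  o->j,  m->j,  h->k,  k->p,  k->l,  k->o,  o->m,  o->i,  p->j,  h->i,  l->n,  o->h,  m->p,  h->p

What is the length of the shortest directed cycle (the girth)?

For each vertex v, BFS finds the shortest path from v back to v.
The shortest such closed walk is o → n → o, length 2.

2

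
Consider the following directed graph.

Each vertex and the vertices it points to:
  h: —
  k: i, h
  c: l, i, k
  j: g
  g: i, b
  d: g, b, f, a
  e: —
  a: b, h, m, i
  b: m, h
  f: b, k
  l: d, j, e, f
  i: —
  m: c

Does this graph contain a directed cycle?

Yes

DFS with white/gray/black marking, starting from m:
m gray
  c gray
    l gray
      d gray
        g gray
          i gray
          i black
          b gray
            b→m: m is gray → back edge
Back edge found, so a cycle exists: m → c → l → d → g → b → m.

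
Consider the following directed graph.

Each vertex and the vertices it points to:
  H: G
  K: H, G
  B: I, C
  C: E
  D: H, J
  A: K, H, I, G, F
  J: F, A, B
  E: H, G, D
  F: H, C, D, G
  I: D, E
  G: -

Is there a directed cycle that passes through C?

C is on a cycle iff C can reach itself via ≥1 edge.
C → E → D → J → F → C — yes.

Yes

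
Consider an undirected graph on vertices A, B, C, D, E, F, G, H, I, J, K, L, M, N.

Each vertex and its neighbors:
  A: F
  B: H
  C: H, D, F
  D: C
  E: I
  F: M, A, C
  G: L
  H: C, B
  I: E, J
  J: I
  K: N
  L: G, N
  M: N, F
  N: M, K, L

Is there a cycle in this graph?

DFS, tracking each vertex's parent; an edge to a visited non-parent vertex closes a cycle.
Start from J:
visit J (parent –)
  visit I (parent J)
    visit E (parent I)
      E–I: parent, skip
    I–J: parent, skip
visit A (parent –)
  visit F (parent A)
    visit M (parent F)
      visit N (parent M)
        N–M: parent, skip
        visit K (parent N)
          K–N: parent, skip
        visit L (parent N)
          visit G (parent L)
            G–L: parent, skip
          L–N: parent, skip
      M–F: parent, skip
    F–A: parent, skip
    visit C (parent F)
      visit H (parent C)
        H–C: parent, skip
        visit B (parent H)
          B–H: parent, skip
      visit D (parent C)
        D–C: parent, skip
      C–F: parent, skip
No non-parent visited neighbor found — the graph is a forest.

No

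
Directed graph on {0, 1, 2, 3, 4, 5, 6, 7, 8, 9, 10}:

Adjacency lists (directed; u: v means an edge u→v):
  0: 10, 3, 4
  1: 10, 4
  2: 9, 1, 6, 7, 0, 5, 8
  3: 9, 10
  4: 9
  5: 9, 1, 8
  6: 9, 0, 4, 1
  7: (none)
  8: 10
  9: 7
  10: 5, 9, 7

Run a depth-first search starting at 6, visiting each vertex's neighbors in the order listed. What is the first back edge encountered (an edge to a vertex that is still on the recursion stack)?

1->10

DFS from 6 (visiting each vertex's neighbors in the order listed); mark gray on enter, black on exit:
6 gray
  9 gray
    7 gray
    7 black
  9 black
  0 gray
    10 gray
      5 gray
        5→9: 9 black — skip
        1 gray
          1→10: 10 is gray → back edge
First back edge: 1 → 10.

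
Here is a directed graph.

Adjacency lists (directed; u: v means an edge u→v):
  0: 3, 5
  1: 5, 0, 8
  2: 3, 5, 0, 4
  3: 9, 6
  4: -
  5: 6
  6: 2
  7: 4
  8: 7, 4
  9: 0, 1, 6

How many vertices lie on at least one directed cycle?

A vertex is on a directed cycle iff it belongs to a strongly connected component of size ≥ 2 (or has a self-loop).
The vertices on cycles are {0, 1, 2, 3, 5, 6, 9} — 7 in total.

7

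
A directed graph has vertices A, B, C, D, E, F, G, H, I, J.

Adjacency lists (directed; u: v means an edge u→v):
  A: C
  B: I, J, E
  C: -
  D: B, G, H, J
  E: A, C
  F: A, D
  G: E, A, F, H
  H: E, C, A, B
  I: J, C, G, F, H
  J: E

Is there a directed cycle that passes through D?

D is on a cycle iff D can reach itself via ≥1 edge.
D → G → F → D — yes.

Yes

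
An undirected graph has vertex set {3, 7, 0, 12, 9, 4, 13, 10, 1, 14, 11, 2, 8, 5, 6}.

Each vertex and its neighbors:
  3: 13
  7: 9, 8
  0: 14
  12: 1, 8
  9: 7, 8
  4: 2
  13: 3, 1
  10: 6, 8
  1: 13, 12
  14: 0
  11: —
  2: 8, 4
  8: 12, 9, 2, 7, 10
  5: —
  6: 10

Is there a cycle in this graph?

Yes

DFS, tracking each vertex's parent; an edge to a visited non-parent vertex closes a cycle.
Start from 4:
visit 4 (parent –)
  visit 2 (parent 4)
    visit 8 (parent 2)
      visit 12 (parent 8)
        visit 1 (parent 12)
          visit 13 (parent 1)
            visit 3 (parent 13)
              3–13: parent, skip
            13–1: parent, skip
          1–12: parent, skip
        12–8: parent, skip
      visit 9 (parent 8)
        visit 7 (parent 9)
          7–9: parent, skip
          7–8: 8 visited and ≠ parent → cycle
Cycle: 8 – 9 – 7 – 8.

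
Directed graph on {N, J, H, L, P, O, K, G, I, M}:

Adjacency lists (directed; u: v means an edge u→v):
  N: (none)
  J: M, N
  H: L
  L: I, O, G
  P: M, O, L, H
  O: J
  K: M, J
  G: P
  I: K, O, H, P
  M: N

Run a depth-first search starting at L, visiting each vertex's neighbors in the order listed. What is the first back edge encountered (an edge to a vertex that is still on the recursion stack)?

H->L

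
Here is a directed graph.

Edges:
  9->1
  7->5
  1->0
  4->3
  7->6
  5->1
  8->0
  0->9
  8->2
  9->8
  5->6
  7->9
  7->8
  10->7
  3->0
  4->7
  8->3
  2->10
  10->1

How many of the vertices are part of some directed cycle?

A vertex is on a directed cycle iff it belongs to a strongly connected component of size ≥ 2 (or has a self-loop).
The vertices on cycles are {0, 1, 2, 3, 5, 7, 8, 9, 10} — 9 in total.

9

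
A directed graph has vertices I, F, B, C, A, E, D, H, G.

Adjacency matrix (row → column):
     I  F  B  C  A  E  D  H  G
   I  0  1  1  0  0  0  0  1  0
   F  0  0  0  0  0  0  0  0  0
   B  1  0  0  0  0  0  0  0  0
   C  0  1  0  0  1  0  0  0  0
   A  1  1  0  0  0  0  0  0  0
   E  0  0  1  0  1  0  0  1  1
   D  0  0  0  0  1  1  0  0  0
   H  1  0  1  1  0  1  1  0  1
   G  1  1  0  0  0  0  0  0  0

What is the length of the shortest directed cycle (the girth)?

2

For each vertex v, BFS finds the shortest path from v back to v.
The shortest such closed walk is H → I → H, length 2.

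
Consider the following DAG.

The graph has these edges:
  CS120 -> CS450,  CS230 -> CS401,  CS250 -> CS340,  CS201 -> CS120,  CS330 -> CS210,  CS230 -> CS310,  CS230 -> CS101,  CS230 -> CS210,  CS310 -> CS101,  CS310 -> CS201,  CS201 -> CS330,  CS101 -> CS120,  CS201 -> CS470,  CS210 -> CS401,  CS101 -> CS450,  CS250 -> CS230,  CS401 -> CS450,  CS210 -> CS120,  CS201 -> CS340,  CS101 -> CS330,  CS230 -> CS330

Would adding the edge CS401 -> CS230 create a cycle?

Yes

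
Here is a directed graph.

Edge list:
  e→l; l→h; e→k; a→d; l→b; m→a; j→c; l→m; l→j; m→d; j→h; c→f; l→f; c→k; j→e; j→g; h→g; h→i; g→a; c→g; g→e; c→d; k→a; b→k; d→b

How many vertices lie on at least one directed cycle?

A vertex is on a directed cycle iff it belongs to a strongly connected component of size ≥ 2 (or has a self-loop).
The vertices on cycles are {a, b, c, d, e, g, h, j, k, l} — 10 in total.

10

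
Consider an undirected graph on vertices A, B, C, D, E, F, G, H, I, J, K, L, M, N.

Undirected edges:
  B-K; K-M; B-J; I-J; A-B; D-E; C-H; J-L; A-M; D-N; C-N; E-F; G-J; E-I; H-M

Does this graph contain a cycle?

Yes

DFS, tracking each vertex's parent; an edge to a visited non-parent vertex closes a cycle.
Start from E:
visit E (parent –)
  visit D (parent E)
    visit N (parent D)
      visit C (parent N)
        visit H (parent C)
          H–C: parent, skip
          visit M (parent H)
            visit A (parent M)
              visit B (parent A)
                B–A: parent, skip
                visit K (parent B)
                  K–M: M visited and ≠ parent → cycle
Cycle: M – A – B – K – M.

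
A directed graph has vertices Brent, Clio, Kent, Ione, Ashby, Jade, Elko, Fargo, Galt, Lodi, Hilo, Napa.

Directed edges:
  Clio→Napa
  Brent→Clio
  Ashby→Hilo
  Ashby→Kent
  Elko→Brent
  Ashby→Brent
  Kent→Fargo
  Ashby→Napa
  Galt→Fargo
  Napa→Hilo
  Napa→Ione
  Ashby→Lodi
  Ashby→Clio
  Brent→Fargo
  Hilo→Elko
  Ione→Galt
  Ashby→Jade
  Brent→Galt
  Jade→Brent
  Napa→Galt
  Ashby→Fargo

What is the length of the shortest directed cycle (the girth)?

For each vertex v, BFS finds the shortest path from v back to v.
The shortest such closed walk is Clio → Napa → Hilo → Elko → Brent → Clio, length 5.

5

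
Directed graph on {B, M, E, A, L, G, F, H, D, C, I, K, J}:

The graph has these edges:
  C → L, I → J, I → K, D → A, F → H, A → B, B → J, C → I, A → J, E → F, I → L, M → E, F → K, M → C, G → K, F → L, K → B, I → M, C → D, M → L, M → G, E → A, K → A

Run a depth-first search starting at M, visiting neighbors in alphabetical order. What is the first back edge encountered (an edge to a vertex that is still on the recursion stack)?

I→M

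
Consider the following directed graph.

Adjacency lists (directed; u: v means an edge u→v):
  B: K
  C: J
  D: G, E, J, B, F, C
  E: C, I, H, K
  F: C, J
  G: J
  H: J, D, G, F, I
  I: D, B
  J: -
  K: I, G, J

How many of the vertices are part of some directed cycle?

6

A vertex is on a directed cycle iff it belongs to a strongly connected component of size ≥ 2 (or has a self-loop).
The vertices on cycles are {B, D, E, H, I, K} — 6 in total.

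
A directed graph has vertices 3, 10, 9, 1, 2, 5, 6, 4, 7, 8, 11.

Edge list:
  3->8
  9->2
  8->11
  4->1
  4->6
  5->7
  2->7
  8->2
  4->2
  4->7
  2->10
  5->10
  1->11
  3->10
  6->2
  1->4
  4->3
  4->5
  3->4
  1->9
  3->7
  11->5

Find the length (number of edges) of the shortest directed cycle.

For each vertex v, BFS finds the shortest path from v back to v.
The shortest such closed walk is 1 → 4 → 1, length 2.

2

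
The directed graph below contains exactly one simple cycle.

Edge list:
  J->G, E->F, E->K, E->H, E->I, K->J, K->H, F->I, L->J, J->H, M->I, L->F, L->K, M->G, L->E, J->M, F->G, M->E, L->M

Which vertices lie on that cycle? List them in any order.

E, J, K, M

DFS with gray/black marking from M:
M gray
  E gray
    F gray
      G gray
      G black
      I gray
      I black
    F black
    H gray
    H black
    E→I: I black — skip
    K gray
      K→H: H black — skip
      J gray
        J→M: M is gray → back edge
Back edge closes the cycle M → E → K → J → M; its vertices are {E, J, K, M}.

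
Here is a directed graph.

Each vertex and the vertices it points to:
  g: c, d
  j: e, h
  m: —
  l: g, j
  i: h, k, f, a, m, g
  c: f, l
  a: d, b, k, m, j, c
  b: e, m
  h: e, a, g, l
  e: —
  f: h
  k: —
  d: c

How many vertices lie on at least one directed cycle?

A vertex is on a directed cycle iff it belongs to a strongly connected component of size ≥ 2 (or has a self-loop).
The vertices on cycles are {a, c, d, f, g, h, j, l} — 8 in total.

8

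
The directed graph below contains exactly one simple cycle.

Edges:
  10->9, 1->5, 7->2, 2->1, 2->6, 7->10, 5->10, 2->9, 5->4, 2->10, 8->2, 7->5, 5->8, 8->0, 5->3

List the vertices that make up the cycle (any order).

1, 2, 5, 8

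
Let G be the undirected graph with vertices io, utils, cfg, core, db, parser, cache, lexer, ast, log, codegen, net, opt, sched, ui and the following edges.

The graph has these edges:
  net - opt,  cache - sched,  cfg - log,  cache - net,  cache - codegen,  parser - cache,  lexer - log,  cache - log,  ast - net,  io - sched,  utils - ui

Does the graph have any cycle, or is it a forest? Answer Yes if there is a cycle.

No

DFS, tracking each vertex's parent; an edge to a visited non-parent vertex closes a cycle.
Start from parser:
visit parser (parent –)
  visit cache (parent parser)
    cache–parser: parent, skip
    visit net (parent cache)
      visit opt (parent net)
        opt–net: parent, skip
      net–cache: parent, skip
      visit ast (parent net)
        ast–net: parent, skip
    visit sched (parent cache)
      sched–cache: parent, skip
      visit io (parent sched)
        io–sched: parent, skip
    visit log (parent cache)
      visit lexer (parent log)
        lexer–log: parent, skip
      log–cache: parent, skip
      visit cfg (parent log)
        cfg–log: parent, skip
    visit codegen (parent cache)
      codegen–cache: parent, skip
visit utils (parent –)
  visit ui (parent utils)
    ui–utils: parent, skip
visit core (parent –)
visit db (parent –)
No non-parent visited neighbor found — the graph is a forest.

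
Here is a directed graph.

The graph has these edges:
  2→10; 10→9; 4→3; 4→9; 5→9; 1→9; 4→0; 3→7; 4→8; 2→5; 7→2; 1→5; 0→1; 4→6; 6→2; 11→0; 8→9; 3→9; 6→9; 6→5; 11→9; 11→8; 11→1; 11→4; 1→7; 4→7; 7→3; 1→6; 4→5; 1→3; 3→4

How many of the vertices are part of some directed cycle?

5

A vertex is on a directed cycle iff it belongs to a strongly connected component of size ≥ 2 (or has a self-loop).
The vertices on cycles are {0, 1, 3, 4, 7} — 5 in total.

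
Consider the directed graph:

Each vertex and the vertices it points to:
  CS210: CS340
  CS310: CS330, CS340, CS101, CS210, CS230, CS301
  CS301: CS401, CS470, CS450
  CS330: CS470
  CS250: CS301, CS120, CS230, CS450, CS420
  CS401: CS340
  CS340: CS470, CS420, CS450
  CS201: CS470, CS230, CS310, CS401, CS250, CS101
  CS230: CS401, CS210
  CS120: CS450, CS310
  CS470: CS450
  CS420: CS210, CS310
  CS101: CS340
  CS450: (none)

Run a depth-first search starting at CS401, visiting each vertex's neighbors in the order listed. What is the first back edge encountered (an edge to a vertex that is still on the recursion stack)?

DFS from CS401 (visiting each vertex's neighbors in the order listed); mark gray on enter, black on exit:
CS401 gray
  CS340 gray
    CS470 gray
      CS450 gray
      CS450 black
    CS470 black
    CS420 gray
      CS210 gray
        CS210→CS340: CS340 is gray → back edge
First back edge: CS210 → CS340.

CS210→CS340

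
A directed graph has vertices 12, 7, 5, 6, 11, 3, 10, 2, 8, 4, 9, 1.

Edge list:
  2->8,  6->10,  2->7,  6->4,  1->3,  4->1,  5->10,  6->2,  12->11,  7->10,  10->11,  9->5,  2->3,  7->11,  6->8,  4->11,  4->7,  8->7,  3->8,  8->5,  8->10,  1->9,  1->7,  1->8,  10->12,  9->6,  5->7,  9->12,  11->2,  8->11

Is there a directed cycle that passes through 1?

Yes

1 is on a cycle iff 1 can reach itself via ≥1 edge.
1 → 9 → 6 → 4 → 1 — yes.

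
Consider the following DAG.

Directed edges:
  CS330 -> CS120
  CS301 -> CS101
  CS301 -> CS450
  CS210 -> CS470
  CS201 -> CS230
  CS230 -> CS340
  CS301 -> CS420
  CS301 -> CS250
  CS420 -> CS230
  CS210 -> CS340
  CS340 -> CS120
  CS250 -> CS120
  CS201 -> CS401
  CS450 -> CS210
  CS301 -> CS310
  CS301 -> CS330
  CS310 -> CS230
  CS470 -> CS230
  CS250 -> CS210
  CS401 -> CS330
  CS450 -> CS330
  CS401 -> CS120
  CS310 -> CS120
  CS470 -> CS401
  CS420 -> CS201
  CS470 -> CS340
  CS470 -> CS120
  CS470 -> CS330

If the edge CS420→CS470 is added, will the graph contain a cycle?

Adding CS420→CS470 creates a cycle iff CS470 can already reach CS420.
Explore from CS470: no path reaches CS420. The graph stays acyclic.

No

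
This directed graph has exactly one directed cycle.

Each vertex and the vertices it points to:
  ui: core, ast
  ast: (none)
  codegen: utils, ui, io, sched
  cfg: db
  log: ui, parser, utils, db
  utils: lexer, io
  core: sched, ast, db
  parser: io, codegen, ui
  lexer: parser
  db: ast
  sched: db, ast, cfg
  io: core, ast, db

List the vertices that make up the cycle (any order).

DFS with gray/black marking from utils:
utils gray
  lexer gray
    parser gray
      io gray
        core gray
          sched gray
            db gray
              ast gray
              ast black
            db black
            sched→ast: ast black — skip
            cfg gray
              cfg→db: db black — skip
            cfg black
          sched black
          core→ast: ast black — skip
          core→db: db black — skip
        core black
        io→ast: ast black — skip
        io→db: db black — skip
      io black
      codegen gray
        codegen→utils: utils is gray → back edge
Back edge closes the cycle utils → lexer → parser → codegen → utils; its vertices are {lexer, utils, parser, codegen}.

lexer, utils, parser, codegen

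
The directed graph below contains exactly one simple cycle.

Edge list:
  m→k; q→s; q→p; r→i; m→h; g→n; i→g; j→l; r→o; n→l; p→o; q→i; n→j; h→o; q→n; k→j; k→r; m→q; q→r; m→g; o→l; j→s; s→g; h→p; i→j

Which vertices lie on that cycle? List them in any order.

g, j, n, s

DFS with gray/black marking from s:
s gray
  g gray
    n gray
      j gray
        l gray
        l black
        j→s: s is gray → back edge
Back edge closes the cycle s → g → n → j → s; its vertices are {g, j, n, s}.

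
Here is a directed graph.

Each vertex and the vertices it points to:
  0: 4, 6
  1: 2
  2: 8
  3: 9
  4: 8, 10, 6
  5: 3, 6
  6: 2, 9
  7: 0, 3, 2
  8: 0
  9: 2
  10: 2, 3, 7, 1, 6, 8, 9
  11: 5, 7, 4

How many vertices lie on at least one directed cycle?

A vertex is on a directed cycle iff it belongs to a strongly connected component of size ≥ 2 (or has a self-loop).
The vertices on cycles are {0, 1, 2, 3, 4, 6, 7, 8, 9, 10} — 10 in total.

10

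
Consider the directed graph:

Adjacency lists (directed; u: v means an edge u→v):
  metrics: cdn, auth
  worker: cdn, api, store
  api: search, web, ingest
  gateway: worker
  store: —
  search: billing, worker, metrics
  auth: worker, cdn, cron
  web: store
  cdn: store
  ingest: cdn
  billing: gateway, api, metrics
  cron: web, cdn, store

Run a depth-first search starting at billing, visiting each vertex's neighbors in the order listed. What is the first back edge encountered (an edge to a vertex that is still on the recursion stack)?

DFS from billing (visiting each vertex's neighbors in the order listed); mark gray on enter, black on exit:
billing gray
  gateway gray
    worker gray
      cdn gray
        store gray
        store black
      cdn black
      api gray
        search gray
          search→billing: billing is gray → back edge
First back edge: search → billing.

search->billing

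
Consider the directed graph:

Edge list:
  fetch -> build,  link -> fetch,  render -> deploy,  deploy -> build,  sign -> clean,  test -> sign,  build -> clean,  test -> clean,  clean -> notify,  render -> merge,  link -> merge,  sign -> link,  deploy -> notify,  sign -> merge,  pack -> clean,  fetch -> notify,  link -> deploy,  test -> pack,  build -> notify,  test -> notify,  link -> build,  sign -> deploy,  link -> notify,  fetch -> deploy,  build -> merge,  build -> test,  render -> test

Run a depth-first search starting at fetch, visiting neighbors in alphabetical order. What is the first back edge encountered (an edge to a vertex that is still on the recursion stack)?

deploy->build

DFS from fetch (visiting neighbors in alphabetical order); mark gray on enter, black on exit:
fetch gray
  build gray
    clean gray
      notify gray
      notify black
    clean black
    merge gray
    merge black
    build→notify: notify black — skip
    test gray
      test→clean: clean black — skip
      test→notify: notify black — skip
      pack gray
        pack→clean: clean black — skip
      pack black
      sign gray
        sign→clean: clean black — skip
        deploy gray
          deploy→build: build is gray → back edge
First back edge: deploy → build.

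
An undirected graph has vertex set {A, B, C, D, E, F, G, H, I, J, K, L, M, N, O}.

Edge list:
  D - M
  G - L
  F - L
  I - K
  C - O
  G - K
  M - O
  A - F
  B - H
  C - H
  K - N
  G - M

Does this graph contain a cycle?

DFS, tracking each vertex's parent; an edge to a visited non-parent vertex closes a cycle.
Start from O:
visit O (parent –)
  visit M (parent O)
    M–O: parent, skip
    visit G (parent M)
      visit K (parent G)
        visit I (parent K)
          I–K: parent, skip
        K–G: parent, skip
        visit N (parent K)
          N–K: parent, skip
      G–M: parent, skip
      visit L (parent G)
        L–G: parent, skip
        visit F (parent L)
          visit A (parent F)
            A–F: parent, skip
          F–L: parent, skip
    visit D (parent M)
      D–M: parent, skip
  visit C (parent O)
    visit H (parent C)
      H–C: parent, skip
      visit B (parent H)
        B–H: parent, skip
    C–O: parent, skip
visit E (parent –)
visit J (parent –)
No non-parent visited neighbor found — the graph is a forest.

No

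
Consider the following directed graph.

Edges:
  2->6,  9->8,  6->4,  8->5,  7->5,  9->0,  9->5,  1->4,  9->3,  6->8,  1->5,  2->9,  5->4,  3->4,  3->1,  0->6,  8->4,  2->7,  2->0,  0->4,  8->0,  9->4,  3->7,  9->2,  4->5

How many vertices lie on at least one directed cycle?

7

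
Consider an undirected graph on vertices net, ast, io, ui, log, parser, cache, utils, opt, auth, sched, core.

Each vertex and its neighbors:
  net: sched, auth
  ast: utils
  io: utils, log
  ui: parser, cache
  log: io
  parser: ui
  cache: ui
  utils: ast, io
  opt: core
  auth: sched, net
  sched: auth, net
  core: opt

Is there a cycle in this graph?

Yes

DFS, tracking each vertex's parent; an edge to a visited non-parent vertex closes a cycle.
Start from opt:
visit opt (parent –)
  visit core (parent opt)
    core–opt: parent, skip
visit net (parent –)
  visit sched (parent net)
    visit auth (parent sched)
      auth–sched: parent, skip
      auth–net: net visited and ≠ parent → cycle
Cycle: net – sched – auth – net.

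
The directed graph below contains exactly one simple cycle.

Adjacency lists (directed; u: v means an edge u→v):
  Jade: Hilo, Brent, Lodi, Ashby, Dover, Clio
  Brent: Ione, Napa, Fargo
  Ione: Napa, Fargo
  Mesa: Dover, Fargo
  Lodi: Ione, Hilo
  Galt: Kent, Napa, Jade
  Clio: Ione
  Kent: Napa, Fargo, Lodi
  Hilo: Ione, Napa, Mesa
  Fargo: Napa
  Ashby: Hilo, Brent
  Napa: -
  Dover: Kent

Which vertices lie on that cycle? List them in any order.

Hilo, Kent, Lodi, Mesa, Dover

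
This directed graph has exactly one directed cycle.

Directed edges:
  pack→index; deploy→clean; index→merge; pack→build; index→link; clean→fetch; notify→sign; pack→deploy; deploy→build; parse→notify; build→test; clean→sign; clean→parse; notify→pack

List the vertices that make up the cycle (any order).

pack, clean, parse, deploy, notify

DFS with gray/black marking from deploy:
deploy gray
  build gray
    test gray
    test black
  build black
  clean gray
    sign gray
    sign black
    parse gray
      notify gray
        pack gray
          index gray
            merge gray
            merge black
            link gray
            link black
          index black
          pack→build: build black — skip
          pack→deploy: deploy is gray → back edge
Back edge closes the cycle deploy → clean → parse → notify → pack → deploy; its vertices are {pack, clean, parse, deploy, notify}.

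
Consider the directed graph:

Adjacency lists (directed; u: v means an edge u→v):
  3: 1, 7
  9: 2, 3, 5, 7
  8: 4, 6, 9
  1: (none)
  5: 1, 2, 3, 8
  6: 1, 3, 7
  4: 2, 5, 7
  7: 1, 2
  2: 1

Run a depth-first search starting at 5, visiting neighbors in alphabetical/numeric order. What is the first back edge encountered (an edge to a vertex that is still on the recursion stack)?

DFS from 5 (visiting neighbors in alphabetical/numeric order); mark gray on enter, black on exit:
5 gray
  1 gray
  1 black
  2 gray
    2→1: 1 black — skip
  2 black
  3 gray
    3→1: 1 black — skip
    7 gray
      7→1: 1 black — skip
      7→2: 2 black — skip
    7 black
  3 black
  8 gray
    4 gray
      4→2: 2 black — skip
      4→5: 5 is gray → back edge
First back edge: 4 → 5.

4→5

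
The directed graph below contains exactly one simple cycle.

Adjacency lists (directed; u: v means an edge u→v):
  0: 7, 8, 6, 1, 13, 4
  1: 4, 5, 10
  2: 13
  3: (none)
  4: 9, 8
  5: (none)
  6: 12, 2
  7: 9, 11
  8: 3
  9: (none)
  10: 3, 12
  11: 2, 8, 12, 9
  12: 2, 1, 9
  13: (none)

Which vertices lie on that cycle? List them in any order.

DFS with gray/black marking from 1:
1 gray
  4 gray
    9 gray
    9 black
    8 gray
      3 gray
      3 black
    8 black
  4 black
  5 gray
  5 black
  10 gray
    10→3: 3 black — skip
    12 gray
      2 gray
        13 gray
        13 black
      2 black
      12→1: 1 is gray → back edge
Back edge closes the cycle 1 → 10 → 12 → 1; its vertices are {1, 10, 12}.

1, 10, 12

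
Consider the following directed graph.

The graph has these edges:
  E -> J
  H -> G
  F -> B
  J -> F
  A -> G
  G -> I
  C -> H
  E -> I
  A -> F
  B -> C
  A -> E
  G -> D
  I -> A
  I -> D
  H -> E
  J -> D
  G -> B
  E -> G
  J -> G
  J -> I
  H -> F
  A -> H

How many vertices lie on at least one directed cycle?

9

A vertex is on a directed cycle iff it belongs to a strongly connected component of size ≥ 2 (or has a self-loop).
The vertices on cycles are {A, B, C, E, F, G, H, I, J} — 9 in total.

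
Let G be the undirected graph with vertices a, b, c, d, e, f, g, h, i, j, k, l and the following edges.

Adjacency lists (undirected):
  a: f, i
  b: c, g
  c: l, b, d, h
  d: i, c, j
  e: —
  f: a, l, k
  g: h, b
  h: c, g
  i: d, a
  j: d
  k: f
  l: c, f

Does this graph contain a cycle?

Yes

DFS, tracking each vertex's parent; an edge to a visited non-parent vertex closes a cycle.
Start from e:
visit e (parent –)
visit a (parent –)
  visit f (parent a)
    f–a: parent, skip
    visit l (parent f)
      visit c (parent l)
        c–l: parent, skip
        visit b (parent c)
          b–c: parent, skip
          visit g (parent b)
            visit h (parent g)
              h–c: c visited and ≠ parent → cycle
Cycle: c – b – g – h – c.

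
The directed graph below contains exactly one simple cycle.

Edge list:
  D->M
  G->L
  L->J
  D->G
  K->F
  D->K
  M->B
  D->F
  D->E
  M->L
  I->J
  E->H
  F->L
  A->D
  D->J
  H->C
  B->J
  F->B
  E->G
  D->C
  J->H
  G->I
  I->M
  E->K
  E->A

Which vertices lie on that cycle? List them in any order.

A, D, E

DFS with gray/black marking from A:
A gray
  D gray
    J gray
      H gray
        C gray
        C black
      H black
    J black
    K gray
      F gray
        L gray
          L→J: J black — skip
        L black
        B gray
          B→J: J black — skip
        B black
      F black
    K black
    D→C: C black — skip
    E gray
      G gray
        G→L: L black — skip
        I gray
          I→J: J black — skip
          M gray
            M→L: L black — skip
            M→B: B black — skip
          M black
        I black
      G black
      E→K: K black — skip
      E→H: H black — skip
      E→A: A is gray → back edge
Back edge closes the cycle A → D → E → A; its vertices are {A, D, E}.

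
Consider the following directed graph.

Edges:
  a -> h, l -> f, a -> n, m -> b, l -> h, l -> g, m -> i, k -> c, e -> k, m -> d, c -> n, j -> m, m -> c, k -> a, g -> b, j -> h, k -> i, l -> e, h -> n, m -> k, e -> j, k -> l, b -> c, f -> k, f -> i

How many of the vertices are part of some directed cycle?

6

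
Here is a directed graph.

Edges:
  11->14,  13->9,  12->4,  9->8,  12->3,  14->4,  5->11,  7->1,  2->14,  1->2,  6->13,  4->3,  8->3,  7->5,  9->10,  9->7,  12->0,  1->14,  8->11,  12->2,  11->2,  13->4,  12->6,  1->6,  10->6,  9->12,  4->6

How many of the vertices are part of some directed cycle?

13

A vertex is on a directed cycle iff it belongs to a strongly connected component of size ≥ 2 (or has a self-loop).
The vertices on cycles are {1, 2, 4, 5, 6, 7, 8, 9, 10, 11, 12, 13, 14} — 13 in total.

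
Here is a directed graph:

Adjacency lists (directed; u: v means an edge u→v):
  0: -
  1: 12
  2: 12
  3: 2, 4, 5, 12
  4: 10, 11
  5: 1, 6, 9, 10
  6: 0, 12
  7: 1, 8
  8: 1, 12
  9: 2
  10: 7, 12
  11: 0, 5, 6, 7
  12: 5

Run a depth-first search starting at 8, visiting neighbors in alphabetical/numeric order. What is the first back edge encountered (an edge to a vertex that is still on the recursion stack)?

DFS from 8 (visiting neighbors in alphabetical/numeric order); mark gray on enter, black on exit:
8 gray
  1 gray
    12 gray
      5 gray
        5→1: 1 is gray → back edge
First back edge: 5 → 1.

5->1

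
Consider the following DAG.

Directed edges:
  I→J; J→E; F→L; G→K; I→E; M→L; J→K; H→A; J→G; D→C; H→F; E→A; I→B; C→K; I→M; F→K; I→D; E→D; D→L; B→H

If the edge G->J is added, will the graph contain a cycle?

Adding G→J creates a cycle iff J can already reach G.
Path from J: J → G.
So J → … → G → J is a cycle.

Yes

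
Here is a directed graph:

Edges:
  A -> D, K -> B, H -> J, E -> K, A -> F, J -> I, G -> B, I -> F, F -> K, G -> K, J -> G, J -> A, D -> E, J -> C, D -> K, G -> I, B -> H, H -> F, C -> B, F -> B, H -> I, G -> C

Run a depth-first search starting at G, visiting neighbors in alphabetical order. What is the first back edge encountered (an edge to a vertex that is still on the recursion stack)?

F->B

DFS from G (visiting neighbors in alphabetical order); mark gray on enter, black on exit:
G gray
  B gray
    H gray
      F gray
        F→B: B is gray → back edge
First back edge: F → B.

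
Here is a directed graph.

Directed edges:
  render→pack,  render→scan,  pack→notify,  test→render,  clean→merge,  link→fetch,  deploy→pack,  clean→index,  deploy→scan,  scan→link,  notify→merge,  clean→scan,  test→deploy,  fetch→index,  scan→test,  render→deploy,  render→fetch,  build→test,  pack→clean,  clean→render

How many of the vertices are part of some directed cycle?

A vertex is on a directed cycle iff it belongs to a strongly connected component of size ≥ 2 (or has a self-loop).
The vertices on cycles are {pack, scan, test, clean, deploy, render} — 6 in total.

6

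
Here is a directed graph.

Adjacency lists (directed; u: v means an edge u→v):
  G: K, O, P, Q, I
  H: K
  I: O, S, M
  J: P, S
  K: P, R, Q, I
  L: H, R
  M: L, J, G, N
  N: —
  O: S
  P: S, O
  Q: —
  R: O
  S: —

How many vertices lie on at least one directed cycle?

A vertex is on a directed cycle iff it belongs to a strongly connected component of size ≥ 2 (or has a self-loop).
The vertices on cycles are {G, H, I, K, L, M} — 6 in total.

6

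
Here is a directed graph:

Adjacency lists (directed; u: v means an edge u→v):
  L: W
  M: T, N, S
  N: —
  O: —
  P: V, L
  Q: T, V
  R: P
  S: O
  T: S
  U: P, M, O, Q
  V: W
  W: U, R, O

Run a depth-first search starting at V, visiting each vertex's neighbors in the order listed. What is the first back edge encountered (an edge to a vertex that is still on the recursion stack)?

DFS from V (visiting each vertex's neighbors in the order listed); mark gray on enter, black on exit:
V gray
  W gray
    U gray
      P gray
        P→V: V is gray → back edge
First back edge: P → V.

P->V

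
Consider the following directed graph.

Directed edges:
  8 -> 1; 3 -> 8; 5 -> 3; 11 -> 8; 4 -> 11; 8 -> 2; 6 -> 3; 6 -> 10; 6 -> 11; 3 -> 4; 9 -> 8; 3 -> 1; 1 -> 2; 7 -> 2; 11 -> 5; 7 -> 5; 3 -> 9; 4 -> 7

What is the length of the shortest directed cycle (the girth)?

For each vertex v, BFS finds the shortest path from v back to v.
The shortest such closed walk is 3 → 4 → 11 → 5 → 3, length 4.

4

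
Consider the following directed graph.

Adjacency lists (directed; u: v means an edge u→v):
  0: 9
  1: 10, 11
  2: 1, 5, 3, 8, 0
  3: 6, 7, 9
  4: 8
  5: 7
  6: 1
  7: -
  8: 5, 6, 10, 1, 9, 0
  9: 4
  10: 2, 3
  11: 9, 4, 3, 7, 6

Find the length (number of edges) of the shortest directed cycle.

3

For each vertex v, BFS finds the shortest path from v back to v.
The shortest such closed walk is 2 → 8 → 10 → 2, length 3.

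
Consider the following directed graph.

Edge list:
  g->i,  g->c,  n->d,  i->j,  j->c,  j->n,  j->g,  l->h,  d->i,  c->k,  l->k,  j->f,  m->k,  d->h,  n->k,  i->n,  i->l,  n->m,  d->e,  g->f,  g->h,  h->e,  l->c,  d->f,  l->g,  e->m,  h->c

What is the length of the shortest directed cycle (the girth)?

For each vertex v, BFS finds the shortest path from v back to v.
The shortest such closed walk is d → i → n → d, length 3.

3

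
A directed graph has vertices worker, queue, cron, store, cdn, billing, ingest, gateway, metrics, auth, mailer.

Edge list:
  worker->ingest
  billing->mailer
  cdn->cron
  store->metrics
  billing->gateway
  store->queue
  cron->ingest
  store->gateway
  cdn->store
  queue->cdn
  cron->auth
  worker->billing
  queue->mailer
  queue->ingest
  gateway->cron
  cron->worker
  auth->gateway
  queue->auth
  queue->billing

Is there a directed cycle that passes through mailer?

mailer lies on a cycle iff there is a path from mailer back to itself.
Exploring from mailer, it never reaches itself; equivalently, its strongly connected component is a singleton.

No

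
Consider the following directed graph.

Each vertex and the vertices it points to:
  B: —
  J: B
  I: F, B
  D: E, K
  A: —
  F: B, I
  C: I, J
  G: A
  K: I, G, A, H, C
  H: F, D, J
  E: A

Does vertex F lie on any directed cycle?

Yes

F is on a cycle iff F can reach itself via ≥1 edge.
F → I → F — yes.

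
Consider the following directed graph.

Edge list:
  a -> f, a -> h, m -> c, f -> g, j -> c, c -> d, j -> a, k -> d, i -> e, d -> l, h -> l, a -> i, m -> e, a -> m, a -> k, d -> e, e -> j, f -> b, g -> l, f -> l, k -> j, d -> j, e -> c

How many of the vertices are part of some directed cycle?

A vertex is on a directed cycle iff it belongs to a strongly connected component of size ≥ 2 (or has a self-loop).
The vertices on cycles are {a, c, d, e, i, j, k, m} — 8 in total.

8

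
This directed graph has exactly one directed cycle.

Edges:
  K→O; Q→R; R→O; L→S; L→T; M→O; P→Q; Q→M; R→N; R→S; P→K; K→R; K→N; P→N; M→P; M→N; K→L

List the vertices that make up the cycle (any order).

M, P, Q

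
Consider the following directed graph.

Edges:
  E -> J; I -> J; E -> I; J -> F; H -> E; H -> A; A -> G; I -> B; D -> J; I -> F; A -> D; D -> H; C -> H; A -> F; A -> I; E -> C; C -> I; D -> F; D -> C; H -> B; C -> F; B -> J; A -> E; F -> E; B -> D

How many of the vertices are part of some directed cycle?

9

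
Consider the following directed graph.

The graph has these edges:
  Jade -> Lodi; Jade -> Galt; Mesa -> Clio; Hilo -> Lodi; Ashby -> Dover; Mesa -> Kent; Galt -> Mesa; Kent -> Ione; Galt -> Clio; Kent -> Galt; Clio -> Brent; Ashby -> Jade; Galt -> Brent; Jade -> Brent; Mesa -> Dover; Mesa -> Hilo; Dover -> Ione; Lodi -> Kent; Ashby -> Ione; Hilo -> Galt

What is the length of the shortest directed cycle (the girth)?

For each vertex v, BFS finds the shortest path from v back to v.
The shortest such closed walk is Galt → Mesa → Kent → Galt, length 3.

3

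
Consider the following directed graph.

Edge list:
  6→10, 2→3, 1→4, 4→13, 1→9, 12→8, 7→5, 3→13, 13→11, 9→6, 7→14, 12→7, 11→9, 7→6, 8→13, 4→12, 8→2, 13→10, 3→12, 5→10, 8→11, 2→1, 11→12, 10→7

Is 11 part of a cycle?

11 is on a cycle iff 11 can reach itself via ≥1 edge.
11 → 12 → 8 → 11 — yes.

Yes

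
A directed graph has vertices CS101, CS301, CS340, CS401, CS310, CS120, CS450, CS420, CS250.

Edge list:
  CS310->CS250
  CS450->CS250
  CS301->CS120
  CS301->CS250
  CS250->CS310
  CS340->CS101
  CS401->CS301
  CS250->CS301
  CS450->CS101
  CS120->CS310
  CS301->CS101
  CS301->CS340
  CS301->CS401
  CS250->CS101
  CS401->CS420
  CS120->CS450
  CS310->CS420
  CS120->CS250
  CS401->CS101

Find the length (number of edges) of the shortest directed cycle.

For each vertex v, BFS finds the shortest path from v back to v.
The shortest such closed walk is CS401 → CS301 → CS401, length 2.

2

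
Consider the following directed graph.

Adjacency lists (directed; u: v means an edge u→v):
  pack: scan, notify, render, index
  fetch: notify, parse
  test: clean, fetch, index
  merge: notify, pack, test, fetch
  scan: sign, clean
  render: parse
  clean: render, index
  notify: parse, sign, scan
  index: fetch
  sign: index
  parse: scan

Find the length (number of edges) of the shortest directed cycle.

4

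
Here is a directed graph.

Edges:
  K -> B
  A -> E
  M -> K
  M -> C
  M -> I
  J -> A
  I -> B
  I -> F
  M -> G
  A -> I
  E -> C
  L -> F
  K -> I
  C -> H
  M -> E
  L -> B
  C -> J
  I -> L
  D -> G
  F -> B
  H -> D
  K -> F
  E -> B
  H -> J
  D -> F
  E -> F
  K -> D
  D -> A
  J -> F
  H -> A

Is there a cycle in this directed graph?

Yes

DFS with white/gray/black marking, starting from H:
H gray
  D gray
    A gray
      E gray
        B gray
        B black
        F gray
          F→B: B black — skip
        F black
        C gray
          J gray
            J→F: F black — skip
            J→A: A is gray → back edge
Back edge found, so a cycle exists: A → E → C → J → A.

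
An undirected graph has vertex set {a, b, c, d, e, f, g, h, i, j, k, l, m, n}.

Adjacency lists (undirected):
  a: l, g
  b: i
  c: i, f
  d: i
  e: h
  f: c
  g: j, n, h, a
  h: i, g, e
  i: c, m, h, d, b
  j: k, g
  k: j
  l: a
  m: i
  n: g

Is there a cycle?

DFS, tracking each vertex's parent; an edge to a visited non-parent vertex closes a cycle.
Start from g:
visit g (parent –)
  visit j (parent g)
    visit k (parent j)
      k–j: parent, skip
    j–g: parent, skip
  visit n (parent g)
    n–g: parent, skip
  visit h (parent g)
    visit i (parent h)
      visit c (parent i)
        c–i: parent, skip
        visit f (parent c)
          f–c: parent, skip
      visit m (parent i)
        m–i: parent, skip
      i–h: parent, skip
      visit d (parent i)
        d–i: parent, skip
      visit b (parent i)
        b–i: parent, skip
    h–g: parent, skip
    visit e (parent h)
      e–h: parent, skip
  visit a (parent g)
    visit l (parent a)
      l–a: parent, skip
    a–g: parent, skip
No non-parent visited neighbor found — the graph is a forest.

No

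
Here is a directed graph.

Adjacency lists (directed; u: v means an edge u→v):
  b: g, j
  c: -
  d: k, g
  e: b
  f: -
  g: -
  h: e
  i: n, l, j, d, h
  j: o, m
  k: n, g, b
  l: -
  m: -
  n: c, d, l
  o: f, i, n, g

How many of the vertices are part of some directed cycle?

9

A vertex is on a directed cycle iff it belongs to a strongly connected component of size ≥ 2 (or has a self-loop).
The vertices on cycles are {b, d, e, h, i, j, k, n, o} — 9 in total.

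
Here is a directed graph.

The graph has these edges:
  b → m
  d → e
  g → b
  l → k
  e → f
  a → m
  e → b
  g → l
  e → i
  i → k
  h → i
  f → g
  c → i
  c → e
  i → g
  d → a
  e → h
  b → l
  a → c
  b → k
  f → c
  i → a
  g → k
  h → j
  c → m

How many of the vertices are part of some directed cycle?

6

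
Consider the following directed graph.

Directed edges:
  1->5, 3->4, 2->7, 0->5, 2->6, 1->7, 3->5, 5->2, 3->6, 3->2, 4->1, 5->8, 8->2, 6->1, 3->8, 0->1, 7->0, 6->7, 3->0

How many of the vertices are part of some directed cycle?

7

A vertex is on a directed cycle iff it belongs to a strongly connected component of size ≥ 2 (or has a self-loop).
The vertices on cycles are {0, 1, 2, 5, 6, 7, 8} — 7 in total.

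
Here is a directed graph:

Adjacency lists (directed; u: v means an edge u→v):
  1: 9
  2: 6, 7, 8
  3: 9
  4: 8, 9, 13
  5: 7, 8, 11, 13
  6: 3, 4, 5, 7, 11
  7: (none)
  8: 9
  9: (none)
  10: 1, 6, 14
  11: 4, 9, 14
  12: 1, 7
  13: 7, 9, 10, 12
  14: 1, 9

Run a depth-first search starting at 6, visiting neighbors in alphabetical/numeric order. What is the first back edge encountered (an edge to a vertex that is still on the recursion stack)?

DFS from 6 (visiting neighbors in alphabetical/numeric order); mark gray on enter, black on exit:
6 gray
  3 gray
    9 gray
    9 black
  3 black
  4 gray
    8 gray
      8→9: 9 black — skip
    8 black
    4→9: 9 black — skip
    13 gray
      7 gray
      7 black
      13→9: 9 black — skip
      10 gray
        1 gray
          1→9: 9 black — skip
        1 black
        10→6: 6 is gray → back edge
First back edge: 10 → 6.

10→6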